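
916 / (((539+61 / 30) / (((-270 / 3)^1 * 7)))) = -17312400 / 16231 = -1066.63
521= 521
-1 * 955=-955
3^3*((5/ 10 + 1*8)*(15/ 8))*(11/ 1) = 75735/ 16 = 4733.44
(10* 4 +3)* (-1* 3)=-129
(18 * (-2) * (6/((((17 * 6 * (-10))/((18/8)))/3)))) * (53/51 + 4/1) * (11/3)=76329/2890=26.41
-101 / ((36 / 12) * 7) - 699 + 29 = -674.81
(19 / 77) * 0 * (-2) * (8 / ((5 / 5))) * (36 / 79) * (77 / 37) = 0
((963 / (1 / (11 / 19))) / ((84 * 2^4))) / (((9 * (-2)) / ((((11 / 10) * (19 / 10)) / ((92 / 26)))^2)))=-457300987 / 56878080000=-0.01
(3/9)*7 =7/3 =2.33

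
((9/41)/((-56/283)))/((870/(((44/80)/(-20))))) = 9339/266336000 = 0.00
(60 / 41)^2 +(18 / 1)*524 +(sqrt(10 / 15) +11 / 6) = sqrt(6) / 3 +95171243 / 10086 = 9436.79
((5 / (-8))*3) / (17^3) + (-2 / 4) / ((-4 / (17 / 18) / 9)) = 83491 / 78608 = 1.06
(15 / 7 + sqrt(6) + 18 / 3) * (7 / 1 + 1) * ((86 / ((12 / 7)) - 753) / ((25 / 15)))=-961476 / 35 - 16868 * sqrt(6) / 5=-35734.34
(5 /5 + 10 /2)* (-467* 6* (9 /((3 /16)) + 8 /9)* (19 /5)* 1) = -3123296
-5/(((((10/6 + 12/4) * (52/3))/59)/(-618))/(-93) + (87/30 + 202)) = -762967350/31266405643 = -0.02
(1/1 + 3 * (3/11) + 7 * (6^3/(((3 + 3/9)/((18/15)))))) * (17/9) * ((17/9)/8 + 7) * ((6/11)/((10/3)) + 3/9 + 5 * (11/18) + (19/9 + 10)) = 572990161217/4900500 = 116924.84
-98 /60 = -49 /30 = -1.63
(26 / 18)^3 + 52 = 40105 / 729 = 55.01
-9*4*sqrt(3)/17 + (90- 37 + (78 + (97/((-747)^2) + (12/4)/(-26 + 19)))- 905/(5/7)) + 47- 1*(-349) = -2892159968/3906063- 36*sqrt(3)/17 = -744.10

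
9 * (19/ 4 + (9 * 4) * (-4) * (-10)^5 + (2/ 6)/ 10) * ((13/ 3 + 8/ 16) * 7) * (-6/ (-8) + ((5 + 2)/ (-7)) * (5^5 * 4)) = -54806729605470.11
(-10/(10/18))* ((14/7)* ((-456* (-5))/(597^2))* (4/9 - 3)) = 69920/118803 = 0.59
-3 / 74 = -0.04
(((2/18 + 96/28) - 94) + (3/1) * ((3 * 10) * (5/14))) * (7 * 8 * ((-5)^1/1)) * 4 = 65315.56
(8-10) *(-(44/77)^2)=32/49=0.65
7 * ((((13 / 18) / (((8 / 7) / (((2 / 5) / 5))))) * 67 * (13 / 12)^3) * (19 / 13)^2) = 200292547 / 3110400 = 64.39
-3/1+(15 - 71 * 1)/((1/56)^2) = -175619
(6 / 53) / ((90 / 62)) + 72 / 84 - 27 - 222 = -1380481 / 5565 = -248.06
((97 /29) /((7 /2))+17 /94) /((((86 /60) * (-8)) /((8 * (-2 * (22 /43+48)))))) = 193881780 /2520187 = 76.93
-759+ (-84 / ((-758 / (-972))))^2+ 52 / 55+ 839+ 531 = 12214.48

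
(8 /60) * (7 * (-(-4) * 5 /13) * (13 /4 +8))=210 /13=16.15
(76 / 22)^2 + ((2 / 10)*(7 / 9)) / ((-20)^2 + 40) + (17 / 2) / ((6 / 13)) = 6610427 / 217800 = 30.35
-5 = -5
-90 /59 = -1.53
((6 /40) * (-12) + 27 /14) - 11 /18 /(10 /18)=-34 /35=-0.97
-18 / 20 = -9 / 10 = -0.90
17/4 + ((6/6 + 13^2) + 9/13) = 9097/52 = 174.94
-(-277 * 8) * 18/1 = 39888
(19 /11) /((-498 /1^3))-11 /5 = -60353 /27390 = -2.20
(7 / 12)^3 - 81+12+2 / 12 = -118601 / 1728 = -68.63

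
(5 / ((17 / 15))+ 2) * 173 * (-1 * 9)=-169713 / 17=-9983.12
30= 30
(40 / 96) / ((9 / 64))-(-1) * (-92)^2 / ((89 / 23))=5263264 / 2403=2190.29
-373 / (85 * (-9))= 373 / 765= 0.49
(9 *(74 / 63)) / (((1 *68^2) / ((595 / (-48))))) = -185 / 6528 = -0.03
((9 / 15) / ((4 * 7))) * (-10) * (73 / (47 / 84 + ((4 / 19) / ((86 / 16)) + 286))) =-1073538 / 19668695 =-0.05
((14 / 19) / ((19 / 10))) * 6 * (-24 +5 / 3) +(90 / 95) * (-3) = -19786 / 361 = -54.81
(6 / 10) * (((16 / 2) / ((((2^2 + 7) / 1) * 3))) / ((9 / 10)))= 16 / 99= 0.16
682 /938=341 /469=0.73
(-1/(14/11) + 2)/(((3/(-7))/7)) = -119/6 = -19.83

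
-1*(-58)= 58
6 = 6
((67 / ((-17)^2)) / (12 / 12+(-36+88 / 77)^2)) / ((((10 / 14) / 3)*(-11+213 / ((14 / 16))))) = 482601 / 140085228775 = 0.00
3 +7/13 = 46/13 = 3.54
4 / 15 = 0.27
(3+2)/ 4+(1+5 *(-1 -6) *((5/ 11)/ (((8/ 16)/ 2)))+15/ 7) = -18247/ 308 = -59.24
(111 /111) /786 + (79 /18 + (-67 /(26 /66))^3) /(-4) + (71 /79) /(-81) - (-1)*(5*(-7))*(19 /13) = 18120124406625403 /14733415944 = 1229865.80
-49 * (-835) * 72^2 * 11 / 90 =25923744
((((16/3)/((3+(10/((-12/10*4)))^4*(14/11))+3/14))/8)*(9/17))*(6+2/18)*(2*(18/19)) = 210760704/1402253143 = 0.15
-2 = -2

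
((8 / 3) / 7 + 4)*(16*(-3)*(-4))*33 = 194304 / 7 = 27757.71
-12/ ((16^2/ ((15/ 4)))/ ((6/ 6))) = -45/ 256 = -0.18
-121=-121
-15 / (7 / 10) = -150 / 7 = -21.43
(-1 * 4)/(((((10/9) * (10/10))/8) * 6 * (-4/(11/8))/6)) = 99/10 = 9.90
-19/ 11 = -1.73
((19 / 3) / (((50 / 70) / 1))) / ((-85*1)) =-133 / 1275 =-0.10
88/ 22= 4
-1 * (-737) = 737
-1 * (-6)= 6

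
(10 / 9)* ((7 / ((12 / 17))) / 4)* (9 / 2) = 595 / 48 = 12.40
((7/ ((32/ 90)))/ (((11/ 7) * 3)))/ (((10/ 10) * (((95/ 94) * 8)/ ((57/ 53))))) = 20727/ 37312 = 0.56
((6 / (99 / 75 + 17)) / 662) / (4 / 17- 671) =-425 / 576223998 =-0.00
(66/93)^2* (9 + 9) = 8712/961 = 9.07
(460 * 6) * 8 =22080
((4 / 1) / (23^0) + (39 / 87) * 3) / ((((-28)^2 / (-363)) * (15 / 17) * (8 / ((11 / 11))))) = -63767 / 181888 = -0.35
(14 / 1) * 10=140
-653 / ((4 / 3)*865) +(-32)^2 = 3541081 / 3460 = 1023.43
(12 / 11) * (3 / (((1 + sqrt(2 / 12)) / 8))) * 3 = 5184 / 55 -864 * sqrt(6) / 55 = 55.78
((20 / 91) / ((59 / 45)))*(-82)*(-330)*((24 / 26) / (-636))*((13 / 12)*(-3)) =6088500 / 284557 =21.40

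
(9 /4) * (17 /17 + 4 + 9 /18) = 99 /8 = 12.38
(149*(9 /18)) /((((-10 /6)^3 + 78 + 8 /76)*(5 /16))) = 611496 /188465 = 3.24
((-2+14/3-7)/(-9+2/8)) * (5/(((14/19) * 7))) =494/1029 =0.48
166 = 166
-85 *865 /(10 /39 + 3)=-2867475 /127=-22578.54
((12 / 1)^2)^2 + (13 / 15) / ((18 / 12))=933146 / 45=20736.58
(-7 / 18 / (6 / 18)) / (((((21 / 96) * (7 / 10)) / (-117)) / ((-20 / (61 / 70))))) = -1248000 / 61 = -20459.02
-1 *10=-10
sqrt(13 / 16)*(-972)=-243*sqrt(13)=-876.15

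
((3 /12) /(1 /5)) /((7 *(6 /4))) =5 /42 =0.12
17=17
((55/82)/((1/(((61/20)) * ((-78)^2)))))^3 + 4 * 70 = 1063053698360668111/551368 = 1928029371237.84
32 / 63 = 0.51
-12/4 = -3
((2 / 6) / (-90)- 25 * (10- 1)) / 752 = -60751 / 203040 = -0.30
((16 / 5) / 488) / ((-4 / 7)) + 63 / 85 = 7567 / 10370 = 0.73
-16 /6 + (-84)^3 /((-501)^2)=-420680 /83667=-5.03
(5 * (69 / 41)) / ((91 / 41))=345 / 91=3.79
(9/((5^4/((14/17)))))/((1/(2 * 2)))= 504/10625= 0.05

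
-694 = -694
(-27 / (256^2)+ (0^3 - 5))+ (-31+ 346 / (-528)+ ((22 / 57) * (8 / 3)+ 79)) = 5346793885 / 123273216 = 43.37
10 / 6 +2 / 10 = 28 / 15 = 1.87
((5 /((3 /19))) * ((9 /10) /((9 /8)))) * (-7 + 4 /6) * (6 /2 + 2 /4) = -5054 /9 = -561.56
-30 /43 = -0.70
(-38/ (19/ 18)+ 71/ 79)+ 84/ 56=-33.60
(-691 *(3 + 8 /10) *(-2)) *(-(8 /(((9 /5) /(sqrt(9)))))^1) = -210064 /3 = -70021.33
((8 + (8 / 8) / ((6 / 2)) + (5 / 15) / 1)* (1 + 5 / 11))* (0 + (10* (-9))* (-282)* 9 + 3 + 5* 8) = 95040608 / 33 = 2880018.42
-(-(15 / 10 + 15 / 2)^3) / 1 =729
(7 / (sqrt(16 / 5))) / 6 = 7 * sqrt(5) / 24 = 0.65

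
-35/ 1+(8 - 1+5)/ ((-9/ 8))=-137/ 3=-45.67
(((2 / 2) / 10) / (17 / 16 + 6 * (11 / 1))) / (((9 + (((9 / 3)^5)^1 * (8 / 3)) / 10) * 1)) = 8 / 395937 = 0.00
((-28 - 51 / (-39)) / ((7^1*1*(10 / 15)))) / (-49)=1041 / 8918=0.12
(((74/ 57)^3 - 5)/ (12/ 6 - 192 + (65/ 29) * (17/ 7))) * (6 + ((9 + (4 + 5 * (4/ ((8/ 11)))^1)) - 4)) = 1797077191/ 2775302298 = 0.65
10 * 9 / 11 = 8.18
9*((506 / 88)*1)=207 / 4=51.75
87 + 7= 94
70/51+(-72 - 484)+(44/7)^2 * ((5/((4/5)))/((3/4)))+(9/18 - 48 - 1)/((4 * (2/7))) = -3569415/13328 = -267.81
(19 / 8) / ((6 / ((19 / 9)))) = 361 / 432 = 0.84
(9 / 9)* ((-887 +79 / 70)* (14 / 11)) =-62011 / 55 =-1127.47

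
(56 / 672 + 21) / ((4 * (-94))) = -253 / 4512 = -0.06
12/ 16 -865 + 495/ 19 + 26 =-61727/ 76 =-812.20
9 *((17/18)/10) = 0.85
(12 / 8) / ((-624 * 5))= -1 / 2080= -0.00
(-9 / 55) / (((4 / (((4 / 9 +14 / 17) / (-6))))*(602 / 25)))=485 / 1350888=0.00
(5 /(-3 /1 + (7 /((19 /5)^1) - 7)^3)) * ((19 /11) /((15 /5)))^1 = -651605 /31738377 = -0.02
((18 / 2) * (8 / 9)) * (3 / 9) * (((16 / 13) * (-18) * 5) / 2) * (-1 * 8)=15360 / 13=1181.54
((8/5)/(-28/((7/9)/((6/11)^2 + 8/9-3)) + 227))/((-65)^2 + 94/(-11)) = 0.00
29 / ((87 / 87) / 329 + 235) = 9541 / 77316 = 0.12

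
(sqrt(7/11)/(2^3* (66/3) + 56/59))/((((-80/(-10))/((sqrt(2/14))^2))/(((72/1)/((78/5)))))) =59* sqrt(77)/1393392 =0.00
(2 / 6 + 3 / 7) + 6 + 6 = 268 / 21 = 12.76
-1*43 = -43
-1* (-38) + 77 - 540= -425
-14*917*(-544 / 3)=6983872 / 3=2327957.33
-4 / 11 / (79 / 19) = -76 / 869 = -0.09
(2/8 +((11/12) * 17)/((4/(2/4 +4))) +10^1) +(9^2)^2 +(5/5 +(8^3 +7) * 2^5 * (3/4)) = 609465/32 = 19045.78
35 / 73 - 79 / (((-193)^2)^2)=48562074268 / 101286624073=0.48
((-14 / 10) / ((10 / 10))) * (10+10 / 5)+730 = 3566 / 5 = 713.20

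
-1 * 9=-9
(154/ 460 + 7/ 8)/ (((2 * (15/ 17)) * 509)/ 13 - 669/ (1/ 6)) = -81991/ 267359360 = -0.00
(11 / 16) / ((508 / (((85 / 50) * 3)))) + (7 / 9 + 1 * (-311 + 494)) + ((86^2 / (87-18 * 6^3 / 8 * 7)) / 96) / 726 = 10785352245103 / 58684728960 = 183.78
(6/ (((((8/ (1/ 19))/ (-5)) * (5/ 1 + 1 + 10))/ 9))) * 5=-675/ 1216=-0.56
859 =859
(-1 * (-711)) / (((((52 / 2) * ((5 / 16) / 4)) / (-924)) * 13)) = -21022848 / 845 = -24879.11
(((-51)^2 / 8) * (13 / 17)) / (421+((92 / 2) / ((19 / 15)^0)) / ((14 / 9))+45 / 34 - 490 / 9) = 0.63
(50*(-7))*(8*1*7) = -19600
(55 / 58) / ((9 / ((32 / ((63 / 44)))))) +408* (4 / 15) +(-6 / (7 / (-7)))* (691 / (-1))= -331724798 / 82215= -4034.85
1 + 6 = 7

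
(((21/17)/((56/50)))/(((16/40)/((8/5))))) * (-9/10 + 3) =9.26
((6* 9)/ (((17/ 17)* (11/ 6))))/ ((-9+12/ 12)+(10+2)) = 81/ 11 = 7.36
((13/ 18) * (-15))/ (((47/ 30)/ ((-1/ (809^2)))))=325/ 30760607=0.00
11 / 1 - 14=-3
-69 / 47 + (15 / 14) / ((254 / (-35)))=-38577 / 23876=-1.62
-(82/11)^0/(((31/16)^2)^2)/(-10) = 32768/4617605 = 0.01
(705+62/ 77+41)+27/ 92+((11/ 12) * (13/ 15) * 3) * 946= 318964043/ 106260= 3001.73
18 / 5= 3.60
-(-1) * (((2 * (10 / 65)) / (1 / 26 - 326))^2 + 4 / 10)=28730314 / 71825625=0.40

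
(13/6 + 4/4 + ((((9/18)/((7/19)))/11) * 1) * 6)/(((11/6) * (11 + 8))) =95/847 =0.11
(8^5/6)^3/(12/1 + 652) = 549755813888/2241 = 245317186.03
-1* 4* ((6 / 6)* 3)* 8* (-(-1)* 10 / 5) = -192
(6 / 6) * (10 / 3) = 3.33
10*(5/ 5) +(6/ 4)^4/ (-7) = 1039/ 112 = 9.28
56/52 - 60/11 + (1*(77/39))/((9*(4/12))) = -4787/1287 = -3.72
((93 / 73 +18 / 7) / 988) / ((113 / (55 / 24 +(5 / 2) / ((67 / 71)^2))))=359827525 / 2048782616608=0.00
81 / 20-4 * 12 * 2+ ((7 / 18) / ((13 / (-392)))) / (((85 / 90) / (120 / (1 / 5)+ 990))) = -87665619 / 4420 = -19833.85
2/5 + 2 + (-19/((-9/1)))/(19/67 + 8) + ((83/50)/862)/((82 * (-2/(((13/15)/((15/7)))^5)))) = 400383521068004073979/150811837980468750000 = 2.65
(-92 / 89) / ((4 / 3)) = -69 / 89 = -0.78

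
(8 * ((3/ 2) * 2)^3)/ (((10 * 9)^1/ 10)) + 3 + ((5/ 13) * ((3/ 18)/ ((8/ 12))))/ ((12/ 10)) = 8449/ 312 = 27.08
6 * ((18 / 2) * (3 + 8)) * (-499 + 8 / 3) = -294822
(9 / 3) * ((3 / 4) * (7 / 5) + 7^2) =3003 / 20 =150.15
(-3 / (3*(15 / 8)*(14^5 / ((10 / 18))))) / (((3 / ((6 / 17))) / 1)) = -1 / 15428826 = -0.00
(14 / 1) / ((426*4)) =7 / 852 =0.01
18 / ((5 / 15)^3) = 486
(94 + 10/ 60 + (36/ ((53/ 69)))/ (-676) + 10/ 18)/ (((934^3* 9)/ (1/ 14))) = 15260507/ 16551838993775904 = 0.00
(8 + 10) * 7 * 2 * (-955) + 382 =-240278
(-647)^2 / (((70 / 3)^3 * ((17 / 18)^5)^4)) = 18010776648294042373765312413696 / 174253921560014671897968642875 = 103.36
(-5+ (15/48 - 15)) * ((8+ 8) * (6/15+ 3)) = -1071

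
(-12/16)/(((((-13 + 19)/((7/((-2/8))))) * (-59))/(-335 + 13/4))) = 9289/472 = 19.68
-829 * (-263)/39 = 218027/39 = 5590.44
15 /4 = 3.75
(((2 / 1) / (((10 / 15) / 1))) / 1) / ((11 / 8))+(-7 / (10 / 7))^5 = -3104827739 / 1100000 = -2822.57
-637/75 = -8.49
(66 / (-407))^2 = 36 / 1369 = 0.03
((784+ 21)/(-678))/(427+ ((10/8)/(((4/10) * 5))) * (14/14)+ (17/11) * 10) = -35420/13217949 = -0.00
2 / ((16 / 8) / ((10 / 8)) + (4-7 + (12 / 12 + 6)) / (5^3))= 125 / 102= 1.23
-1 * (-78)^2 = -6084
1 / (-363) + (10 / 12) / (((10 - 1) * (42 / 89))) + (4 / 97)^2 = 503905249 / 2582093052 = 0.20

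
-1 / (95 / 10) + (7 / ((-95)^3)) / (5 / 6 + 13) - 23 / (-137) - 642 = -6258383051879 / 9749211125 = -641.94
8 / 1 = 8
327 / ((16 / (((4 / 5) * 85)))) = 5559 / 4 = 1389.75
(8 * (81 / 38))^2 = 104976 / 361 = 290.79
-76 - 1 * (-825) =749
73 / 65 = 1.12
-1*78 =-78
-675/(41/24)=-16200/41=-395.12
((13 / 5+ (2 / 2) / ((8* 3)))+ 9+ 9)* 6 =2477 / 20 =123.85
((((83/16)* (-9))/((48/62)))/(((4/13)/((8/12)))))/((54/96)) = -33449/144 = -232.28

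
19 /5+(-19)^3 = -34276 /5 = -6855.20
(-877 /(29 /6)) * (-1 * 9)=47358 /29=1633.03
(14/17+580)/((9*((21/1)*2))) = 4937/3213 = 1.54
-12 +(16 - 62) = -58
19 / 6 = 3.17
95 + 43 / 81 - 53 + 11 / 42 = 48527 / 1134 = 42.79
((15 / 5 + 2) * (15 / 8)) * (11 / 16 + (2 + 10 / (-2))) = -21.68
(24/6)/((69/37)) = 148/69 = 2.14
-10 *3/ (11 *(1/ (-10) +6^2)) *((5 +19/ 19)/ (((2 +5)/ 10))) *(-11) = 18000/ 2513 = 7.16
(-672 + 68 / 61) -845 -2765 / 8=-1861.51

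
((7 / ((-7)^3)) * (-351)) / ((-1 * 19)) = -351 / 931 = -0.38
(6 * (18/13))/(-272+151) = -108/1573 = -0.07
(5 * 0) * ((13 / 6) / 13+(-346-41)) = 0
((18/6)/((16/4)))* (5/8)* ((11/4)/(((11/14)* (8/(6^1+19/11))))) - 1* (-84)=482013/5632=85.58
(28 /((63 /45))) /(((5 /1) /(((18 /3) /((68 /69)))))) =414 /17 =24.35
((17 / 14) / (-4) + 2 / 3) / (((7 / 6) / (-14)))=-61 / 14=-4.36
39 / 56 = 0.70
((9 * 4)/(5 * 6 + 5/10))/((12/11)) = 1.08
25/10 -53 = -101/2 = -50.50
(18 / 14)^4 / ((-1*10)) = -6561 / 24010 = -0.27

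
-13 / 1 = -13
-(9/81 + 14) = -127/9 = -14.11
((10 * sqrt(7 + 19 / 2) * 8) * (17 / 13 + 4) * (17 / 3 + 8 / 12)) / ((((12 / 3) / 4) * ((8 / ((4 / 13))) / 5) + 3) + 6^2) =247.14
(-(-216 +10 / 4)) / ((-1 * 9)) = -427 / 18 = -23.72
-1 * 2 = -2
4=4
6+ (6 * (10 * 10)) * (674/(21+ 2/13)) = 210354/11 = 19123.09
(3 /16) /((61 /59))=177 /976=0.18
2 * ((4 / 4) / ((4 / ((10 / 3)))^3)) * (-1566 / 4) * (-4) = 3625 / 2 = 1812.50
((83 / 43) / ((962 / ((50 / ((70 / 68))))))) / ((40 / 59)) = 83249 / 579124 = 0.14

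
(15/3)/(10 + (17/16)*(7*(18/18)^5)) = 80/279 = 0.29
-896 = -896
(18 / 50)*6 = 54 / 25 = 2.16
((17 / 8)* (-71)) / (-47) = 1207 / 376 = 3.21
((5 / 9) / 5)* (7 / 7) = 1 / 9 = 0.11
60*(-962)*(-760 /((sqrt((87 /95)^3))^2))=12536880200000 /219501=57115367.13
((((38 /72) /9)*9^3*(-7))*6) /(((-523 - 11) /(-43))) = -51471 /356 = -144.58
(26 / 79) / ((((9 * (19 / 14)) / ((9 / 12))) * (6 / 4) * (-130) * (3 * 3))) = -7 / 607905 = -0.00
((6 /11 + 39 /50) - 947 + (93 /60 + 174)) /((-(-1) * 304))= -847137 /334400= -2.53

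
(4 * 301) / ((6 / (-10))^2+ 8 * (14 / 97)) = 2919700 / 3673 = 794.91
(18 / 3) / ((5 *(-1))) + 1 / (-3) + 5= 52 / 15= 3.47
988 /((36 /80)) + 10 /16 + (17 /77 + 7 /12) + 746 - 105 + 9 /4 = 15746261 /5544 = 2840.23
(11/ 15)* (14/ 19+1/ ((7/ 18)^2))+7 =173017/ 13965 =12.39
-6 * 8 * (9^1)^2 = -3888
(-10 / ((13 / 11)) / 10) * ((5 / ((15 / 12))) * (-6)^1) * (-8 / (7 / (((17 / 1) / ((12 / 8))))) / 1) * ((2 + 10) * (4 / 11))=-104448 / 91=-1147.78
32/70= 16/35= 0.46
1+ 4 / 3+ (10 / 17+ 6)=455 / 51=8.92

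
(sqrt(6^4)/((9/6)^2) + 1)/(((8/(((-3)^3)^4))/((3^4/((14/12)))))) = 2195382771/28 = 78406527.54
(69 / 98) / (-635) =-69 / 62230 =-0.00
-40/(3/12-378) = 160/1511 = 0.11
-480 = -480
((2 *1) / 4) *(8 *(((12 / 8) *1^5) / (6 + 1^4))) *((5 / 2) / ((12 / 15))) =2.68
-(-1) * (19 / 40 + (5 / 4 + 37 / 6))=947 / 120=7.89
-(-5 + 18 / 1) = -13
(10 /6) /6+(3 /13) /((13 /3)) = 1007 /3042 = 0.33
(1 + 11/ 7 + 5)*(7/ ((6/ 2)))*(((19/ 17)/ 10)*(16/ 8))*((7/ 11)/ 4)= 7049/ 11220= 0.63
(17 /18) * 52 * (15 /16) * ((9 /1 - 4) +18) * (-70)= -74127.08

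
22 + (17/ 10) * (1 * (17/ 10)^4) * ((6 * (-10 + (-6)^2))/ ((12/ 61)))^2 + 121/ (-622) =277685006728423/ 31100000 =8928778.35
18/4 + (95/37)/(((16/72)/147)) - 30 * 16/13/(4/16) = 748077/481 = 1555.25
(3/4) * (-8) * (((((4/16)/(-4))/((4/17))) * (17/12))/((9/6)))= 1.51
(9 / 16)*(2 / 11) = 9 / 88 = 0.10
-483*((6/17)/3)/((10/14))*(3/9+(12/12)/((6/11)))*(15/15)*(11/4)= -161161/340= -474.00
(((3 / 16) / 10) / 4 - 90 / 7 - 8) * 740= -15430.82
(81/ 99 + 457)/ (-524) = -1259/ 1441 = -0.87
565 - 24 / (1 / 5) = 445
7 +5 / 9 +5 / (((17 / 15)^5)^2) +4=235612633224821 / 18143945104041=12.99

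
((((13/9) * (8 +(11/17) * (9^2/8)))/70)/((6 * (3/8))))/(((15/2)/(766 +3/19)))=374507939/27471150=13.63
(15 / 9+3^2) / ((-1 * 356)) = -8 / 267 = -0.03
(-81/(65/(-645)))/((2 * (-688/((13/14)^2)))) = -3159/6272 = -0.50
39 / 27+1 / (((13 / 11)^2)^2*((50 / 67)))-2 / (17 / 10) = 208634941 / 218491650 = 0.95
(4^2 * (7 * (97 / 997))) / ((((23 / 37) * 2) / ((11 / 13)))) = 2210824 / 298103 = 7.42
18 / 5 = 3.60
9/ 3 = 3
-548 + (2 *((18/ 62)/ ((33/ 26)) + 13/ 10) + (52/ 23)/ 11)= -21361861/ 39215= -544.74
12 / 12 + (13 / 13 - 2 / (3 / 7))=-8 / 3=-2.67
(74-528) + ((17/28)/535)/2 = -13601823/29960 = -454.00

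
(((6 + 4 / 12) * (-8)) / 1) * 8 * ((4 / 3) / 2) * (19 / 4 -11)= 15200 / 9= 1688.89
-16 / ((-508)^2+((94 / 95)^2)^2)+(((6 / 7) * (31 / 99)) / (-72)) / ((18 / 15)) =-103845485991215 / 32774736713114088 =-0.00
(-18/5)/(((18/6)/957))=-5742/5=-1148.40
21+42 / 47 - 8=653 / 47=13.89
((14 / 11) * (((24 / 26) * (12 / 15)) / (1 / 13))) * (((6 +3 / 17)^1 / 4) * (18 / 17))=63504 / 3179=19.98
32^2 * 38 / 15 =38912 / 15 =2594.13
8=8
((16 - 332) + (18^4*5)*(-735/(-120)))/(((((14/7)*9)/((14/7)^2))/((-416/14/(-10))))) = 2122639.34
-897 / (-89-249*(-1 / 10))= 8970 / 641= 13.99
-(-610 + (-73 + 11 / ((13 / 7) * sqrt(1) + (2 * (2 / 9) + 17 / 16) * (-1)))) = 230011 / 353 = 651.59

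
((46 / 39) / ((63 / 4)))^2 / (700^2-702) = 16928 / 1476909071001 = 0.00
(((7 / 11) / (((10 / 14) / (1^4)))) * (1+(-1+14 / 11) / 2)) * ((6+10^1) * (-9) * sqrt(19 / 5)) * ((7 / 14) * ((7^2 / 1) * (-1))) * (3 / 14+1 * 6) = 43267.55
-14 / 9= -1.56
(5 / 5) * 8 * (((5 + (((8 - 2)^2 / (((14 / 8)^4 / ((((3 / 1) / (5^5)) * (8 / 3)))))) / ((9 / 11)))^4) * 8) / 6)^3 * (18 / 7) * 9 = 12224677495439100708982945999752293757855449678935463146620326877776340049705638088645632 / 222845680728863957960869908815830874490588296710225080232703476212918758392333984375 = 54857.14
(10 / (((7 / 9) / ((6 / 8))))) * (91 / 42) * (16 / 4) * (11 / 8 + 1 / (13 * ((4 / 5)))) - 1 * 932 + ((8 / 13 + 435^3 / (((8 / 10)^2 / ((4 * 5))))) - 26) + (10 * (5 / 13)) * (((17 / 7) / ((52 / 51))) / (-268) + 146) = 815525011639817 / 317044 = 2572277070.82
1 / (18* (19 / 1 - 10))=0.01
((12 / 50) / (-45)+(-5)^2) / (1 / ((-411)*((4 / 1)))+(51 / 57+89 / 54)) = 878325084 / 89336875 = 9.83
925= 925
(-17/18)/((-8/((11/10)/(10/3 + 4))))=17/960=0.02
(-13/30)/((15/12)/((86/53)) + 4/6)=-2236/7415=-0.30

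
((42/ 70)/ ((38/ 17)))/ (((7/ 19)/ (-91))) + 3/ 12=-66.05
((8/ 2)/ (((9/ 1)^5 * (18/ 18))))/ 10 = 2/ 295245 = 0.00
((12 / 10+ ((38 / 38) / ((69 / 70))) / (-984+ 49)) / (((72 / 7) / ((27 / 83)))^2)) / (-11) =-2842539 / 26074038320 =-0.00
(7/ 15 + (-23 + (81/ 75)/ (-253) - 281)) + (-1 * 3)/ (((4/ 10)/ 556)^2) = -109990552126/ 18975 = -5796603.54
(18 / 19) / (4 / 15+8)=135 / 1178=0.11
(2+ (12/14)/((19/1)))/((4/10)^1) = 680/133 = 5.11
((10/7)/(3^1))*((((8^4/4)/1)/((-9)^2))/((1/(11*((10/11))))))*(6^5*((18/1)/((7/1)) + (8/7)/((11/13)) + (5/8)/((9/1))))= 9064038400/4851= 1868488.64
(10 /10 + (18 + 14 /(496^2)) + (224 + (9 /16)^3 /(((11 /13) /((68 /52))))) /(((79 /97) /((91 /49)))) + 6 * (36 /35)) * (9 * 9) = 743353609734207 /17103032320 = 43463.26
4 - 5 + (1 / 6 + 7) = 37 / 6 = 6.17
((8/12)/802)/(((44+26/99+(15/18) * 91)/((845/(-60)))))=-1859/19070758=-0.00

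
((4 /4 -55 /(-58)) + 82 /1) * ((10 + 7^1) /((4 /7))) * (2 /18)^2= 64379 /2088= 30.83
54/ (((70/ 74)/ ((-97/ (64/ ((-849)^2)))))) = -62364088.66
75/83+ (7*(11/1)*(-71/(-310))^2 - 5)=-456969/7976300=-0.06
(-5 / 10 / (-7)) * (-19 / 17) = -19 / 238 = -0.08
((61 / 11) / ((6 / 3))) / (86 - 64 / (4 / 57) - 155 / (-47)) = -2867 / 850674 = -0.00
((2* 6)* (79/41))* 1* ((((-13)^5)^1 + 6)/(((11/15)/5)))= -26398505700/451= -58533272.06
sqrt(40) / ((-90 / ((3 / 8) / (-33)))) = sqrt(10) / 3960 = 0.00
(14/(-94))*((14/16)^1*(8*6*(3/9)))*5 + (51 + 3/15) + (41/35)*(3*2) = 78636/1645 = 47.80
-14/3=-4.67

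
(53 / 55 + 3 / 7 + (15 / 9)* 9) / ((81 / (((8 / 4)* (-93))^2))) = 24259484 / 3465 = 7001.29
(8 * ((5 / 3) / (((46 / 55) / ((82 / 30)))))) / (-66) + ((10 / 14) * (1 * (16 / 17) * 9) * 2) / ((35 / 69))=11998982 / 517293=23.20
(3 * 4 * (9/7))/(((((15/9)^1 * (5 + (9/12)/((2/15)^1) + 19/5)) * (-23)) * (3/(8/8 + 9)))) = -8640/92897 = -0.09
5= 5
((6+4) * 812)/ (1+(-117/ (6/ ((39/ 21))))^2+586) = 1591520/ 372101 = 4.28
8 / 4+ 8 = 10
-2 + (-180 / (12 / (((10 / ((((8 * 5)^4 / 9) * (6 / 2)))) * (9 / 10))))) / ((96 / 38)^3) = -4194324577 / 2097152000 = -2.00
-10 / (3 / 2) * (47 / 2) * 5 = -2350 / 3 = -783.33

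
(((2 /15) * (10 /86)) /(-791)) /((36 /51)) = -17 /612234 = -0.00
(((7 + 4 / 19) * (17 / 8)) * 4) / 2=2329 / 76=30.64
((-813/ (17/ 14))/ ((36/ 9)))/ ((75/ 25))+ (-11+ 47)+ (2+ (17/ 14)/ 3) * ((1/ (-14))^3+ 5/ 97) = -1246120551/ 63347984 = -19.67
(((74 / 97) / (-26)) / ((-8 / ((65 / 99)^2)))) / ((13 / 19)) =17575 / 7605576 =0.00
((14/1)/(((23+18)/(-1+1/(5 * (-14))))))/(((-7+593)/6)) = -213/60065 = -0.00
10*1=10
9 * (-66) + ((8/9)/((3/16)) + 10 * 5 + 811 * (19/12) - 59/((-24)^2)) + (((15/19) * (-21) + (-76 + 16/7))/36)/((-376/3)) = 8044496791/10801728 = 744.74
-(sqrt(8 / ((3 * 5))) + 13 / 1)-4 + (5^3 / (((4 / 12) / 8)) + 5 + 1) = 2989-2 * sqrt(30) / 15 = 2988.27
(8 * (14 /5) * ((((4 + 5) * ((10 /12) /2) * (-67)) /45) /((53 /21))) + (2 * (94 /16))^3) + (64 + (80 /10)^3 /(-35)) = 38513981 /23744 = 1622.05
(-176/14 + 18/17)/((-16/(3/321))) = 685/101864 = 0.01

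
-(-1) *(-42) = -42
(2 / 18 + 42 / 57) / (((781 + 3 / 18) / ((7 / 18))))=1015 / 2404431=0.00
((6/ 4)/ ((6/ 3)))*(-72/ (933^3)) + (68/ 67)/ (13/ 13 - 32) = -2045459862/ 62476639787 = -0.03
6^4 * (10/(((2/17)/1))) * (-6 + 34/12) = -348840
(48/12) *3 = 12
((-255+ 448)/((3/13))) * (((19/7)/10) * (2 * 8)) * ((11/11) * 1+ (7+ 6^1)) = 762736/15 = 50849.07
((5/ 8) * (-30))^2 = 351.56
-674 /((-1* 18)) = 337 /9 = 37.44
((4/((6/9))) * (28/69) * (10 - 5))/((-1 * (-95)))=56/437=0.13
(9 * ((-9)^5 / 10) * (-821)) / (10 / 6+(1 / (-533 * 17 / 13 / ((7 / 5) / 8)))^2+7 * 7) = 101743109688647520 / 118148748947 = 861144.20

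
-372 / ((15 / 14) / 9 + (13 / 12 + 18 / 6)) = -31248 / 353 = -88.52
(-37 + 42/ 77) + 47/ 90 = -35573/ 990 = -35.93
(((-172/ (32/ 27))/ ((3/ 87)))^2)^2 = 1285052499101636721/ 4096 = 313733520288485.53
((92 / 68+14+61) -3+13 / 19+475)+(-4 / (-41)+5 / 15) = 21829816 / 39729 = 549.47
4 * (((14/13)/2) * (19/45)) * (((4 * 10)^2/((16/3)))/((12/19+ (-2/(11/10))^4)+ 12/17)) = 449259085/20198139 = 22.24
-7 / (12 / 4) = -2.33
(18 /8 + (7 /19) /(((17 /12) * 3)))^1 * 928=700408 /323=2168.45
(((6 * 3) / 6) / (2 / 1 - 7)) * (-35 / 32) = 21 / 32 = 0.66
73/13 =5.62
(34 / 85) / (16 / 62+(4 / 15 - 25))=-186 / 11381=-0.02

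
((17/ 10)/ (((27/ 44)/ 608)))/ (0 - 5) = -227392/ 675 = -336.88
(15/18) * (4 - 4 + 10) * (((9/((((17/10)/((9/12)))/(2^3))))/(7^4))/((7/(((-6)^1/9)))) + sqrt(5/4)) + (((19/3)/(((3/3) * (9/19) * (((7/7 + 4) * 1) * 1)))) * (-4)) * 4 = -1650717944/38572065 + 25 * sqrt(5)/6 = -33.48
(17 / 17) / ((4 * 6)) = 1 / 24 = 0.04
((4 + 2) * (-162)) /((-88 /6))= 729 /11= 66.27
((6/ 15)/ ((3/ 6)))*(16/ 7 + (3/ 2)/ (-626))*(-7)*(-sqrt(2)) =20011*sqrt(2)/ 1565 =18.08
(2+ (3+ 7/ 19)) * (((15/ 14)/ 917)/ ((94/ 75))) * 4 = 114750/ 5732167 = 0.02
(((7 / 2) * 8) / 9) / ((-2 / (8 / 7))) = -16 / 9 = -1.78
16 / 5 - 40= -184 / 5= -36.80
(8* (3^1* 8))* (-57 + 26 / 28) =-75360 / 7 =-10765.71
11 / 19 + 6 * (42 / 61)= 5459 / 1159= 4.71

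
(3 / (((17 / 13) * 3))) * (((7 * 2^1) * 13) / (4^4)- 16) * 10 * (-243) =30910815 / 1088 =28410.68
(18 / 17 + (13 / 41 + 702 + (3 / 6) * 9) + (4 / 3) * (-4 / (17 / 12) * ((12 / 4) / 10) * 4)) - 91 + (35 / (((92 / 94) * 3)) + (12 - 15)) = 149395744 / 240465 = 621.28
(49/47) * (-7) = -7.30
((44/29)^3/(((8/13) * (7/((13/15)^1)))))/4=0.18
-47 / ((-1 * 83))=47 / 83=0.57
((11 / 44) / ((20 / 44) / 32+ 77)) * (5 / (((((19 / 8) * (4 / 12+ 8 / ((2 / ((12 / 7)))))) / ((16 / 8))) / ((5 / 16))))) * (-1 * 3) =-138600 / 77775721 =-0.00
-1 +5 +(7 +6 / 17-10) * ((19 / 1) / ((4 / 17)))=-839 / 4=-209.75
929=929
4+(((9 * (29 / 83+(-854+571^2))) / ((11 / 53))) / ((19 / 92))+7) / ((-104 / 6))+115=-3553252909651 / 902044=-3939112.63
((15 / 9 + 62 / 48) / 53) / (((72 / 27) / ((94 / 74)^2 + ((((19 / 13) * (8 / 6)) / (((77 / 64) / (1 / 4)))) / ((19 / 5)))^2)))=1424328691151 / 41876459456832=0.03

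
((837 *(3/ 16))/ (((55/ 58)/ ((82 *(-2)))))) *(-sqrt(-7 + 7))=0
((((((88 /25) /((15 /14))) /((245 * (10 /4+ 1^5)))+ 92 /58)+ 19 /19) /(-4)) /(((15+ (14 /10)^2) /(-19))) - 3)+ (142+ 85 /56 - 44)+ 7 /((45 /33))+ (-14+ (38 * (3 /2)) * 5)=67488265687 /180751200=373.38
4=4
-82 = -82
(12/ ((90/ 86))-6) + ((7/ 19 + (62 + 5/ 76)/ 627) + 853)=204649633/ 238260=858.93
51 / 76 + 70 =5371 / 76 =70.67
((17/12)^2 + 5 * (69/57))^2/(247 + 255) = 0.13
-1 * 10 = -10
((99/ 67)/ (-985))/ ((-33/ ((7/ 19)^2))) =0.00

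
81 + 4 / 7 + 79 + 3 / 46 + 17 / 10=162.34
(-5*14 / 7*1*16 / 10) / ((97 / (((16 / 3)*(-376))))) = 96256 / 291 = 330.78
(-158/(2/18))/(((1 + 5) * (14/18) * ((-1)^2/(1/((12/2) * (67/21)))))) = -15.92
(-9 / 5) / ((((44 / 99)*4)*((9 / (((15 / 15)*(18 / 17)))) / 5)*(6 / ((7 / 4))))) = -189 / 1088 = -0.17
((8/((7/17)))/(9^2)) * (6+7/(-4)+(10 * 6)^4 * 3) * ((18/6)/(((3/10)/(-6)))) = -105753611560/189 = -559542918.31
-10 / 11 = -0.91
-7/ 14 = -1/ 2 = -0.50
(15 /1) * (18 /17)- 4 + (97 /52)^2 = 15.36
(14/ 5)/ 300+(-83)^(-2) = 48973/ 5166750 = 0.01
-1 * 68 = -68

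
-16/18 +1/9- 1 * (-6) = 47/9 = 5.22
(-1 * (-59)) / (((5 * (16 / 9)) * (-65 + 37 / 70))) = -3717 / 36104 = -0.10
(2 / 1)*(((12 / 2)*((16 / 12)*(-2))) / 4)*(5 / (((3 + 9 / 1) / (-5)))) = 50 / 3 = 16.67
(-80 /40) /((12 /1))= -1 /6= -0.17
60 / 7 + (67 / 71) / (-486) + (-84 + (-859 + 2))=-225221131 / 241542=-932.43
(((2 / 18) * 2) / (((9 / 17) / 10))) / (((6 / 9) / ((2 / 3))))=340 / 81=4.20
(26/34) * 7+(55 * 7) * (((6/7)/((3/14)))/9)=26999/153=176.46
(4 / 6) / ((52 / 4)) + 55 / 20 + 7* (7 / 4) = 587 / 39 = 15.05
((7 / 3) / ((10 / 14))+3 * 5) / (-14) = -137 / 105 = -1.30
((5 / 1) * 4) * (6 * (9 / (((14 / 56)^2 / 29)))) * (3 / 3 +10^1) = 5512320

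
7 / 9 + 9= 88 / 9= 9.78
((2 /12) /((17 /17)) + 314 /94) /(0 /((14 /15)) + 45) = 989 /12690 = 0.08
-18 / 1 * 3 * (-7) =378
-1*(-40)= 40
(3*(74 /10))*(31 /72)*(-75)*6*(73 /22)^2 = -91685445 /1936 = -47358.18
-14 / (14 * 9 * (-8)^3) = 1 / 4608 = 0.00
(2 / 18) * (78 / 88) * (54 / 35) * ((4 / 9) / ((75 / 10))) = 52 / 5775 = 0.01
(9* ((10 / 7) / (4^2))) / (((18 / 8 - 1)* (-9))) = -0.07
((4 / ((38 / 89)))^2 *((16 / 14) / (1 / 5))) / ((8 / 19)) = 158420 / 133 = 1191.13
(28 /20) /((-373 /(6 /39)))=-14 /24245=-0.00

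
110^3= 1331000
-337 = -337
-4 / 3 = -1.33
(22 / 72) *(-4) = -11 / 9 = -1.22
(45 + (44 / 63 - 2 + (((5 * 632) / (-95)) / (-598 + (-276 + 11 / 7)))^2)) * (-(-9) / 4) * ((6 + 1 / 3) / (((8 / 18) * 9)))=155.68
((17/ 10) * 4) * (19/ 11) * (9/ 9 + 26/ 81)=69122/ 4455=15.52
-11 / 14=-0.79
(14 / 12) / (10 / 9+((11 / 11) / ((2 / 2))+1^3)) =3 / 8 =0.38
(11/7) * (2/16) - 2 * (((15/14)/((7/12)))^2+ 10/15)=-454313/57624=-7.88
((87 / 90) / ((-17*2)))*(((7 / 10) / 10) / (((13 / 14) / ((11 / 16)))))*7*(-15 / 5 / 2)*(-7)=-765919 / 7072000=-0.11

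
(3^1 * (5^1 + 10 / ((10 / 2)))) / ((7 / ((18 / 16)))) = 3.38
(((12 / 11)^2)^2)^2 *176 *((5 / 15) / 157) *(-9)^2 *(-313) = -58140405006336 / 3059485847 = -19003.33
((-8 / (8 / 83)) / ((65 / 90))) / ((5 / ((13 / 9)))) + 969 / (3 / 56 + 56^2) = -28881434 / 878095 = -32.89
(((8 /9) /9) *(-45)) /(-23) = 40 /207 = 0.19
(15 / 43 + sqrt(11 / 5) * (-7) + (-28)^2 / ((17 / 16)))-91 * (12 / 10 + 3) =1301294 / 3655-7 * sqrt(55) / 5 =345.65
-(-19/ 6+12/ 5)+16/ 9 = 229/ 90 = 2.54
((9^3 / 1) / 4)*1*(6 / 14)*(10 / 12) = 3645 / 56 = 65.09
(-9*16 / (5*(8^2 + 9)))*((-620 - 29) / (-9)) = -10384 / 365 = -28.45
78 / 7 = 11.14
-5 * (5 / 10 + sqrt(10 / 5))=-5 * sqrt(2)- 5 / 2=-9.57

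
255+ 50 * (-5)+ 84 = 89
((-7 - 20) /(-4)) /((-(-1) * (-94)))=-27 /376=-0.07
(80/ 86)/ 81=40/ 3483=0.01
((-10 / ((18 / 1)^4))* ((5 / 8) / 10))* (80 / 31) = -25 / 1627128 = -0.00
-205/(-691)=205/691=0.30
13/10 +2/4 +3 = 24/5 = 4.80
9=9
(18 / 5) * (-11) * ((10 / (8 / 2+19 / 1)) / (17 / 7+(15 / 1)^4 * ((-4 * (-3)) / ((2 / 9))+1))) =-0.00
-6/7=-0.86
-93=-93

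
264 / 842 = 132 / 421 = 0.31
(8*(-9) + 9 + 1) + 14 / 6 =-179 / 3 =-59.67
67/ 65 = 1.03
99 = 99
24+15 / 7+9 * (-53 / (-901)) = 3174 / 119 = 26.67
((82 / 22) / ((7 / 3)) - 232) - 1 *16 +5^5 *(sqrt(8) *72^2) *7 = 320743389.54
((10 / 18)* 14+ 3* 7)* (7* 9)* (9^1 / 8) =16317 / 8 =2039.62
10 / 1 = 10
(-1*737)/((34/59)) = -43483/34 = -1278.91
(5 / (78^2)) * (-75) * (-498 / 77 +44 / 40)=103325 / 312312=0.33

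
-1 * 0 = 0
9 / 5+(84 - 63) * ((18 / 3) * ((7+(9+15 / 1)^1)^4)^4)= 458276566700726716211943039 / 5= 91655313340145343242388610.00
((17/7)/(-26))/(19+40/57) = -969/204386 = -0.00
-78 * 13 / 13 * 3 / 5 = -234 / 5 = -46.80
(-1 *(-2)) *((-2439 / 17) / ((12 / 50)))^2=413105625 / 578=714715.61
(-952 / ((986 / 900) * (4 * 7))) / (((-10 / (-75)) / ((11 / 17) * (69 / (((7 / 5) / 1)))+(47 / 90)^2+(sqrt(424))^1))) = -155011855 / 20706-13500 * sqrt(106) / 29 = -12279.12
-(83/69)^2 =-6889/4761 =-1.45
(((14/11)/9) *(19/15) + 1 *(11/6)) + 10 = 35677/2970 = 12.01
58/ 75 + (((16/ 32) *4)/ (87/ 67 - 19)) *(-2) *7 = 104744/ 44475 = 2.36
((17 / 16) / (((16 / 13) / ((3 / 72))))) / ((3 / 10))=1105 / 9216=0.12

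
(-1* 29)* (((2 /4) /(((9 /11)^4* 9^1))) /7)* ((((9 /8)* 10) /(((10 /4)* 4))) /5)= -424589 /3674160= -0.12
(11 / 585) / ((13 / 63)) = 77 / 845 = 0.09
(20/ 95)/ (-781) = -4/ 14839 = -0.00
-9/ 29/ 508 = -9/ 14732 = -0.00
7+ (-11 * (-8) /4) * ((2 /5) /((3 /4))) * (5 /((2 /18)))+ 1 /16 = 8561 /16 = 535.06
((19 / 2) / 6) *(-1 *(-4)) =19 / 3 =6.33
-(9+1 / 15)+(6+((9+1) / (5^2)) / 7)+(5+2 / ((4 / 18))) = 1154 / 105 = 10.99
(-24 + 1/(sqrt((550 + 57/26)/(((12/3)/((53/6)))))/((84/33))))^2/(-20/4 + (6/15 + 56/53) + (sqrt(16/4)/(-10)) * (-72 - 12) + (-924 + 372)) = -1.06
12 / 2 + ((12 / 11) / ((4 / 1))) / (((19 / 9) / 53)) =2685 / 209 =12.85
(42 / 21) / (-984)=-1 / 492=-0.00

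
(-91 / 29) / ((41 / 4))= -364 / 1189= -0.31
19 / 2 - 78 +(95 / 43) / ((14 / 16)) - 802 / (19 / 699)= -338234619 / 11438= -29571.13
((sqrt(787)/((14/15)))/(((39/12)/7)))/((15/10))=20*sqrt(787)/13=43.16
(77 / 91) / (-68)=-11 / 884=-0.01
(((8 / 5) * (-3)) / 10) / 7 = -12 / 175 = -0.07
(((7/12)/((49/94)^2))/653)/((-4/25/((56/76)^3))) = -110450/13436781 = -0.01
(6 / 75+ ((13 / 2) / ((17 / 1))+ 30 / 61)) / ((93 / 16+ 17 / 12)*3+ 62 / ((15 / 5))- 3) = 1187352 / 48972325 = 0.02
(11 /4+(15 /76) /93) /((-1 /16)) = -44.03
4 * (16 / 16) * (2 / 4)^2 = 1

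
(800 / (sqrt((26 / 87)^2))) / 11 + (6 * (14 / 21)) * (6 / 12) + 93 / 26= 71195 / 286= 248.93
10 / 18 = 5 / 9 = 0.56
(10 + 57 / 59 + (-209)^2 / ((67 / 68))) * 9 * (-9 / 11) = -14198613201 / 43483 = -326532.51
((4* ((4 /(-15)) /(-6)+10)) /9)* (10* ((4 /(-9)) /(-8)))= 1808 /729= 2.48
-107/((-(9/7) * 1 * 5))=749/45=16.64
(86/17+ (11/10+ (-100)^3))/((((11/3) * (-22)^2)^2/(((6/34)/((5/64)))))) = -9179943462/12799528225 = -0.72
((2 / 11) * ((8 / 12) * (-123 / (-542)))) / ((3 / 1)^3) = 82 / 80487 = 0.00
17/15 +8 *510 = 61217/15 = 4081.13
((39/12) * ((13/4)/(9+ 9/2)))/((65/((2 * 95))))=247/108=2.29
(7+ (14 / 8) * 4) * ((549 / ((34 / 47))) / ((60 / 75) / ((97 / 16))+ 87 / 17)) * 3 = 262803555 / 43283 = 6071.75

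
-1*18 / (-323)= 18 / 323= 0.06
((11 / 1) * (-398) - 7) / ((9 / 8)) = -35080 / 9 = -3897.78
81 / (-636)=-27 / 212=-0.13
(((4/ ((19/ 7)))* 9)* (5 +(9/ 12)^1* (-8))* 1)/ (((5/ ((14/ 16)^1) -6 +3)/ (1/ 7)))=-252/ 361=-0.70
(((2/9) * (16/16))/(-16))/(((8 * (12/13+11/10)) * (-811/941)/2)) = 61165/30714192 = 0.00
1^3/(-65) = -0.02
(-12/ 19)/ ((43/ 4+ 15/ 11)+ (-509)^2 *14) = -0.00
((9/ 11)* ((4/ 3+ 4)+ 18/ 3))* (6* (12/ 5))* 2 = 14688/ 55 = 267.05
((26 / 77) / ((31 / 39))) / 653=1014 / 1558711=0.00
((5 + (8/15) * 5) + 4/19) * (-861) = -128863/19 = -6782.26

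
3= 3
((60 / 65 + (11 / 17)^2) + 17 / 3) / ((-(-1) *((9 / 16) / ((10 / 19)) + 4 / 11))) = 4.89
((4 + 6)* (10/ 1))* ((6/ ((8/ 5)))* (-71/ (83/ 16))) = -5132.53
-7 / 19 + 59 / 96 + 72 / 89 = 171289 / 162336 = 1.06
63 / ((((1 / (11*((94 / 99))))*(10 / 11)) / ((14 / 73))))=50666 / 365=138.81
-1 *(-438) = 438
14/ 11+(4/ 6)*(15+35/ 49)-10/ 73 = 195812/ 16863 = 11.61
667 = 667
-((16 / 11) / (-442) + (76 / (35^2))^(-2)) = -3647973167 / 14041456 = -259.80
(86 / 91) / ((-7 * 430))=-1 / 3185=-0.00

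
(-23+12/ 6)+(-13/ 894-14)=-31303/ 894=-35.01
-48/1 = -48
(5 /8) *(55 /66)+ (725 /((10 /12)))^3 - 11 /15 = 52680239983 /80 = 658502999.79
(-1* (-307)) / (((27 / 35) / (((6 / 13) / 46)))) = 10745 / 2691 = 3.99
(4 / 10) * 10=4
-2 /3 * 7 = -14 /3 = -4.67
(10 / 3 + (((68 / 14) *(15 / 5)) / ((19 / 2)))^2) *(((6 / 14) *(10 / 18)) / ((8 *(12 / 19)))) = 754345 / 2815344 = 0.27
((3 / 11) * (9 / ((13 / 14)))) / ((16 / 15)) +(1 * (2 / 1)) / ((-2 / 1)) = 1691 / 1144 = 1.48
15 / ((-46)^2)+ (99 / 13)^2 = 20741451 / 357604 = 58.00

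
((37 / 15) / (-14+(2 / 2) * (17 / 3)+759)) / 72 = 0.00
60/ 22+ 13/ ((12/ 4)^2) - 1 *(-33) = 3680/ 99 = 37.17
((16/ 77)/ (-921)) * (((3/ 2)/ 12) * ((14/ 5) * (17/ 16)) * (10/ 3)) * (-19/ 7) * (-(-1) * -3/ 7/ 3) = -323/ 2978514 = -0.00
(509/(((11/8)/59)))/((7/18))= 56161.87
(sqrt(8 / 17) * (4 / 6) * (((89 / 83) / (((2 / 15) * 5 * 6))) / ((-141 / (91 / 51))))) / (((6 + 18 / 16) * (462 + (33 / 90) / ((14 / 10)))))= -907088 * sqrt(34) / 11228676064155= -0.00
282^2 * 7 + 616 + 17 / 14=7801993 / 14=557285.21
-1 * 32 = -32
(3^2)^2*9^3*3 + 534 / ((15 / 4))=886447 / 5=177289.40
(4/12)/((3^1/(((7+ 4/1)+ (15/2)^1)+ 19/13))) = 2.22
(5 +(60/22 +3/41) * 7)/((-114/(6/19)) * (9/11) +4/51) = -565896/6791855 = -0.08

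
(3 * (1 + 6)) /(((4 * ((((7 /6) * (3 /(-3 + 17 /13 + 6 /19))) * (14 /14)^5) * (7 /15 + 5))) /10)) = -38250 /10127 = -3.78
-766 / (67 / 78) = -59748 / 67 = -891.76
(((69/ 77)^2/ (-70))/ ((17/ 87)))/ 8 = -414207/ 56444080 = -0.01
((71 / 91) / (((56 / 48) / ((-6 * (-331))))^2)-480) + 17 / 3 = 30237749771 / 13377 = 2260428.33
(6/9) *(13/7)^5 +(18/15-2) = 3511246/252105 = 13.93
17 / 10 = 1.70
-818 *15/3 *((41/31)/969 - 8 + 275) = -32803656860/30039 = -1092035.58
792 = 792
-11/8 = -1.38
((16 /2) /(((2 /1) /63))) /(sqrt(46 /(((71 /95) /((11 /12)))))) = 252*sqrt(10238910) /24035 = 33.55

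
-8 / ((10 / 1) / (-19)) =76 / 5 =15.20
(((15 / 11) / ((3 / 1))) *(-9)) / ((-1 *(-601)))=-45 / 6611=-0.01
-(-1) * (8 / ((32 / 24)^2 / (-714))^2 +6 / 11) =1290421.67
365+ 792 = 1157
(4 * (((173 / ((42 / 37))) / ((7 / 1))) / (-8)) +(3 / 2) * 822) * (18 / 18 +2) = 718603 / 196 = 3666.34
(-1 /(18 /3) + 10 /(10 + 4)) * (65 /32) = 1495 /1344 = 1.11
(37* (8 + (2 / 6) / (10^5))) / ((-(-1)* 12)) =88800037 / 3600000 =24.67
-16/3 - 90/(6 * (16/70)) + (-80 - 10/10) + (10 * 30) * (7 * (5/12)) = 723.04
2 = 2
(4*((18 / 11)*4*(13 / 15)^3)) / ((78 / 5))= 1.09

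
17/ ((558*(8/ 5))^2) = 425/ 19927296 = 0.00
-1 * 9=-9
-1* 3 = -3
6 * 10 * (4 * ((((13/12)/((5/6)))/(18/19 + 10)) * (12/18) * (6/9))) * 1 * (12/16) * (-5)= -95/2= -47.50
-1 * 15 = -15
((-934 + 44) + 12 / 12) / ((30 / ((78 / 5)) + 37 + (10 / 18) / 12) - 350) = 2.86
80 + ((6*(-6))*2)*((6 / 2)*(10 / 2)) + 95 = -905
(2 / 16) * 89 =89 / 8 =11.12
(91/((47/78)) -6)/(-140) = -1704/1645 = -1.04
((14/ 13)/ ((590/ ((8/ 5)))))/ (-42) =-4/ 57525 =-0.00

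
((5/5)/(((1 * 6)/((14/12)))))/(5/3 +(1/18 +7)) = 7/314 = 0.02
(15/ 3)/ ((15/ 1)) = 1/ 3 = 0.33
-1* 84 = -84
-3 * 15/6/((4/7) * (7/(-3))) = 5.62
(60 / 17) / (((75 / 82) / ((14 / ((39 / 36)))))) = 55104 / 1105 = 49.87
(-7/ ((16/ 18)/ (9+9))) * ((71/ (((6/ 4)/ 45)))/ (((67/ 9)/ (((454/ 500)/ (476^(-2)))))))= -13976066006532/ 1675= -8343920003.90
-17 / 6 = -2.83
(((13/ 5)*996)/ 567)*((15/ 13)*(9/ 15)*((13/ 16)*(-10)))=-1079/ 42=-25.69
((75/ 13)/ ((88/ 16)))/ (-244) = -75/ 17446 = -0.00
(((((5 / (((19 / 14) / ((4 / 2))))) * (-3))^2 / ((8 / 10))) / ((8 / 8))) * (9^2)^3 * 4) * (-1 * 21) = -9843350202000 / 361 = -27266898066.48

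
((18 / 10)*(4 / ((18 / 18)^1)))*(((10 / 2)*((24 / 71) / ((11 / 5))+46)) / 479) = 1297656 / 374099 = 3.47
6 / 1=6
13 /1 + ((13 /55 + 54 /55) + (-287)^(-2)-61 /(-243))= 15928612954 /1100861685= 14.47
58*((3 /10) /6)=29 /10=2.90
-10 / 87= -0.11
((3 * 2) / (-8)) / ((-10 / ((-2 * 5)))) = -0.75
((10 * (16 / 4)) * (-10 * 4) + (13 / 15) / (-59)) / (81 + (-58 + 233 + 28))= -1416013 / 251340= -5.63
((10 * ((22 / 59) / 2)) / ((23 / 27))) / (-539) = -270 / 66493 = -0.00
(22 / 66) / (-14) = -1 / 42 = -0.02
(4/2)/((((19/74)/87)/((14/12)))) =15022/19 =790.63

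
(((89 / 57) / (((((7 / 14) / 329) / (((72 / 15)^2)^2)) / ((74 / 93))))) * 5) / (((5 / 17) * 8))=339475949568 / 368125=922175.75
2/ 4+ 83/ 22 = 47/ 11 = 4.27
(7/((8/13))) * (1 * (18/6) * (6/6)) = 273/8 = 34.12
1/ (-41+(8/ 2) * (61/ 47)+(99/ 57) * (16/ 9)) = -2679/ 87659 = -0.03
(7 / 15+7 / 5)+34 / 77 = 2666 / 1155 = 2.31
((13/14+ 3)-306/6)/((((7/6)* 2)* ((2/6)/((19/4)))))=-112689/392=-287.47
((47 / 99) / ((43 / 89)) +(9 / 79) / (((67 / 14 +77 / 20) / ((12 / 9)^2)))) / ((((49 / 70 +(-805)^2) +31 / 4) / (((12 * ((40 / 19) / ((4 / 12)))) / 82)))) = 218164369600 / 152040103033155051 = 0.00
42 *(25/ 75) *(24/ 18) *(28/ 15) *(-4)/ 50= -3136/ 1125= -2.79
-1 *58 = -58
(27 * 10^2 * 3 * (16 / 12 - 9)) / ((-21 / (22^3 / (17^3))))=220413600 / 34391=6409.05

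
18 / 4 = 9 / 2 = 4.50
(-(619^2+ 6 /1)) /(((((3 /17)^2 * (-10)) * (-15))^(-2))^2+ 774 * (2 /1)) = -1272691585293750000 /5141698650757441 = -247.52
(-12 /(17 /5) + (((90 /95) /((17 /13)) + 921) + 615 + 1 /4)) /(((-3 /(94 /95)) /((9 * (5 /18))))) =-93116917 /73644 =-1264.42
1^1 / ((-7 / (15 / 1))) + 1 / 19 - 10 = -1608 / 133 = -12.09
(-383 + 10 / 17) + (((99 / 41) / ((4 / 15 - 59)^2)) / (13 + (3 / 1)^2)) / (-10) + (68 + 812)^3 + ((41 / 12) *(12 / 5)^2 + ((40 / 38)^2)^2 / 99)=475643951706221407802802349 / 697965881022204300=681471637.28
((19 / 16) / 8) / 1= 19 / 128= 0.15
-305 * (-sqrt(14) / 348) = 305 * sqrt(14) / 348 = 3.28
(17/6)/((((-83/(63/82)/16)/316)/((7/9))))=-1052912/10209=-103.14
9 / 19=0.47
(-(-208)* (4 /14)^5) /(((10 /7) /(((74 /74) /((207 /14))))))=6656 /355005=0.02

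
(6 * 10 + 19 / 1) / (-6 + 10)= 79 / 4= 19.75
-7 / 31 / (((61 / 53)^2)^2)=-55233367 / 429221071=-0.13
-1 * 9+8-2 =-3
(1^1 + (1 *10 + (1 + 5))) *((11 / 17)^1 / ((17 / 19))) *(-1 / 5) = -209 / 85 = -2.46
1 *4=4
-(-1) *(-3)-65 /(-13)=2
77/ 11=7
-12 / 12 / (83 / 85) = -85 / 83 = -1.02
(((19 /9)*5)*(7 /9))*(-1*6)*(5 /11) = -6650 /297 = -22.39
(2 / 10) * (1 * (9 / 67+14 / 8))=101 / 268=0.38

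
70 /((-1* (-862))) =35 /431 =0.08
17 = 17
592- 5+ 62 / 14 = 4140 / 7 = 591.43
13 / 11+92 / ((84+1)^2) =1.19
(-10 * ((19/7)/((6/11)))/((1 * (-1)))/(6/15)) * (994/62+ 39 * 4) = 27864925/1302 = 21401.63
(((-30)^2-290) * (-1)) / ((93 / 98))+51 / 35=-2087557 / 3255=-641.34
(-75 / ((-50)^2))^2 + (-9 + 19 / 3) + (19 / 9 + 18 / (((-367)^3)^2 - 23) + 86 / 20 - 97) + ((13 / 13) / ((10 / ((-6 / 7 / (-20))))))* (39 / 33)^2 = -8684302734536649665988689 / 93130580418086693790000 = -93.25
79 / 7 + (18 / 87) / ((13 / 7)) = 30077 / 2639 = 11.40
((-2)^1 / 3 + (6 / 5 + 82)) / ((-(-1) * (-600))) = -619 / 4500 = -0.14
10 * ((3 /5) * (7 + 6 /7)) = 330 /7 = 47.14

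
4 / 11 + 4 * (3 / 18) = 34 / 33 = 1.03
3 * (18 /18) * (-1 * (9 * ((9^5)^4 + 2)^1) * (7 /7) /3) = -109418989131512359227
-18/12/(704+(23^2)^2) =-1/187030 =-0.00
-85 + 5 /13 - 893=-12709 /13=-977.62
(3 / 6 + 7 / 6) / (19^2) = 5 / 1083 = 0.00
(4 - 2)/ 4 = 1/ 2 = 0.50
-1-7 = -8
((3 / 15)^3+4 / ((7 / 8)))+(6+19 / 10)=21839 / 1750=12.48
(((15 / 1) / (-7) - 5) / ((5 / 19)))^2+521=61629 / 49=1257.73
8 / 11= 0.73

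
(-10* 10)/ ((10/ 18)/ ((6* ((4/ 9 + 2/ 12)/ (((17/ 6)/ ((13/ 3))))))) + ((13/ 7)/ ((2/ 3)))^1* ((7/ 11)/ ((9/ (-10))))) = 53.46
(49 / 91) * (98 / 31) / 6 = 343 / 1209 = 0.28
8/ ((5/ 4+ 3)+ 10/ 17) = 544/ 329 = 1.65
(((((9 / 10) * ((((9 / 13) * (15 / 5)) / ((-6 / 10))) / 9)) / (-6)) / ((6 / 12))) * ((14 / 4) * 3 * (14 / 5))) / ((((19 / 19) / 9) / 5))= 3969 / 26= 152.65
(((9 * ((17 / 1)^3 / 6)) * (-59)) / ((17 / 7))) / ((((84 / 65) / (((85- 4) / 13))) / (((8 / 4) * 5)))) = -34528275 / 4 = -8632068.75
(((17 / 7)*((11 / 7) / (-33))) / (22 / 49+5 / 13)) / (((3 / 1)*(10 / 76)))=-8398 / 23895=-0.35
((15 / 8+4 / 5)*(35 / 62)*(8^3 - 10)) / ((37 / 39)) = 7331961 / 9176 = 799.04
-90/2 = -45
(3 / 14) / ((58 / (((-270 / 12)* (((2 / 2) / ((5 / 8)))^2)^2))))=-13824 / 25375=-0.54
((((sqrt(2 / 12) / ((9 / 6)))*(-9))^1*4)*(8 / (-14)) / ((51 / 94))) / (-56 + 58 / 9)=-2256*sqrt(6) / 26537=-0.21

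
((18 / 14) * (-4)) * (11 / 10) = -198 / 35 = -5.66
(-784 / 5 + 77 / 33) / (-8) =2317 / 120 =19.31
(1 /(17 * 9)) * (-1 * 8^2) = -64 /153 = -0.42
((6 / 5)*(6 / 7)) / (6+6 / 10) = 0.16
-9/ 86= -0.10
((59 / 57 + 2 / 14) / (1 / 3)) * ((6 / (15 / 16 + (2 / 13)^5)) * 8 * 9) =1206197291520 / 740797631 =1628.24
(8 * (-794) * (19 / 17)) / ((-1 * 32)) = 7543 / 34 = 221.85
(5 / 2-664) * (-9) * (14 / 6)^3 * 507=76690341 / 2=38345170.50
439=439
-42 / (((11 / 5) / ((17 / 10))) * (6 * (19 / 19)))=-119 / 22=-5.41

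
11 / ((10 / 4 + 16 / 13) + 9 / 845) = 18590 / 6323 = 2.94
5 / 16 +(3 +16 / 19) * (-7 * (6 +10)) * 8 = -1046433 / 304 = -3442.21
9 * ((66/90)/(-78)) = -11/130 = -0.08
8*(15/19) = 120/19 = 6.32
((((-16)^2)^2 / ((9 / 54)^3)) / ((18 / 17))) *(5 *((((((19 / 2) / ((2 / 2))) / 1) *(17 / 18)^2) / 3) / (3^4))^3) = 7205153172753920 / 2541865828329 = 2834.59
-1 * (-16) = 16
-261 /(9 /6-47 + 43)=522 /5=104.40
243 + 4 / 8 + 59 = 605 / 2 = 302.50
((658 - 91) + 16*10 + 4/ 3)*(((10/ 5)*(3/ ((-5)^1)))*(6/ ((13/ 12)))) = -62928/ 13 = -4840.62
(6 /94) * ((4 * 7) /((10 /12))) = 504 /235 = 2.14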